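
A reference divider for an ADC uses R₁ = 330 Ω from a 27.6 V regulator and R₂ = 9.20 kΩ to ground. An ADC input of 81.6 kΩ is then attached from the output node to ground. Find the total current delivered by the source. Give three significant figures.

R₂‖R_L = 8268 Ω, so the source sees R₁ + R₂‖R_L = 8598 Ω.
I = 27.6 V / 8598 Ω = 3.21 mA.

I ≈ 3.21 mA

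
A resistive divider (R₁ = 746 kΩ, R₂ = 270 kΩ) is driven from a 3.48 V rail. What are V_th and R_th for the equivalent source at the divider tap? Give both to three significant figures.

V_th is the open-circuit tap voltage: 3.48 × 270/(746 + 270) = 0.925 V.
With the supply zeroed, R₁ and R₂ appear in parallel from the tap: R_th = R₁‖R₂ = (746 × 270)/1016 = 198 kΩ.

V_th = 0.925 V, R_th = 198 kΩ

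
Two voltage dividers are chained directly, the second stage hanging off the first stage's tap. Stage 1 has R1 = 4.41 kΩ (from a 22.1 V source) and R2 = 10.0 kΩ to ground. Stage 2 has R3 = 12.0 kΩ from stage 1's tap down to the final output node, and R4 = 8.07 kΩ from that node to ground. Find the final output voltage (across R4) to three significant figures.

V_out ≈ 5.35 V

Stage 2 presents R3+R4 = 20.07 kΩ as a load on stage 1's tap.
Stage 1's lower leg becomes R2‖(R3+R4) = 6.674 kΩ, so V_mid = 22.1 × 6.674/11.08 = 13.31 V.
Stage 2 is itself unloaded: V_out = V_mid × R4/(R3+R4) = 13.31 × 8.07/20.07 = 5.35 V.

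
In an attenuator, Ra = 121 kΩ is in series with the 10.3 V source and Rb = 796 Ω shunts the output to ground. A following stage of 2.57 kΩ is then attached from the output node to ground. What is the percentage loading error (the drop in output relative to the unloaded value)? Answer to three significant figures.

Unloaded V = 10.3 × 796/121800 = 0.06732 V.
Loaded: Rb‖R_L = 607.8 Ω, giving V = 10.3 × 607.8/121600 = 0.05148 V.
Drop = (0.06732 − 0.05148) / 0.06732 = 23.5 %.

23.5 %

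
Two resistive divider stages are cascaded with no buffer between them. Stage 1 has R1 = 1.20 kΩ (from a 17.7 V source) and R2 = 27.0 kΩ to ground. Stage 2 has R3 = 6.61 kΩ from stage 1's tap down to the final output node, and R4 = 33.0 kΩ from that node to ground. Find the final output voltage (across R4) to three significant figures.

Stage 2 presents R3+R4 = 39.61 kΩ as a load on stage 1's tap.
Stage 1's lower leg becomes R2‖(R3+R4) = 16.06 kΩ, so V_mid = 17.7 × 16.06/17.26 = 16.47 V.
Stage 2 is itself unloaded: V_out = V_mid × R4/(R3+R4) = 16.47 × 33.0/39.61 = 13.7 V.

V_out ≈ 13.7 V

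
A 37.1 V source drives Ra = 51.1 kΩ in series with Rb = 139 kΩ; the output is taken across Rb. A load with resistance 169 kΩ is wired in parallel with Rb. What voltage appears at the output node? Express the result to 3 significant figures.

V_out ≈ 22.2 V

The load sits in parallel with Rb: Rb‖R_L = (139 × 169) / (139 + 169) = 76.27 kΩ.
V_out = 37.1 × 76.27 / (51.1 + 76.27) = 37.1 × 76.27/127.4 = 22.2 V.
(Unloaded it would have been 27.1 V.)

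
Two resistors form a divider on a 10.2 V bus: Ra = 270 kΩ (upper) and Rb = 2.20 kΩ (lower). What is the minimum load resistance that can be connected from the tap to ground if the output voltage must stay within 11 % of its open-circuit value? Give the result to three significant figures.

Output resistance R_th = Ra‖Rb = (270 × 2.20)/272.2 = 2.182 kΩ.
The fractional drop is R_th/(R_th + R_L); requiring this ≤ 0.110 gives R_L ≥ R_th(1/0.110 − 1) = 2.182 × 8.091 = 17.7 kΩ.

R_L(min) ≈ 17.7 kΩ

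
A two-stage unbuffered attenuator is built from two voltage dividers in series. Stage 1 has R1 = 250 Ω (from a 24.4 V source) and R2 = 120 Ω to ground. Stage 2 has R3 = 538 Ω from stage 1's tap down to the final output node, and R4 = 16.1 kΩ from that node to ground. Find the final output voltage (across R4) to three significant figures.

V_out ≈ 7.62 V

Stage 2 presents R3+R4 = 16640 Ω as a load on stage 1's tap.
Stage 1's lower leg becomes R2‖(R3+R4) = 119.1 Ω, so V_mid = 24.4 × 119.1/369.1 = 7.875 V.
Stage 2 is itself unloaded: V_out = V_mid × R4/(R3+R4) = 7.875 × 16100/16640 = 7.62 V.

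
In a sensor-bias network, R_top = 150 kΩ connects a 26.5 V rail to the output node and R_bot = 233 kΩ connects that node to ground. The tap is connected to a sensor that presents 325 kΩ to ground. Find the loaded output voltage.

V_out ≈ 12.6 V

The load sits in parallel with R_bot: R_bot‖R_L = (233 × 325) / (233 + 325) = 135.7 kΩ.
V_out = 26.5 × 135.7 / (150 + 135.7) = 26.5 × 135.7/285.7 = 12.6 V.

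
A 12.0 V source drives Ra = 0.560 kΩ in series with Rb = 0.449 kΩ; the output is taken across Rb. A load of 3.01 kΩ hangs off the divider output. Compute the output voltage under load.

The load sits in parallel with Rb: Rb‖R_L = (449 × 3010) / (449 + 3010) = 390.7 Ω.
V_out = 12.0 × 390.7 / (560 + 390.7) = 12.0 × 390.7/950.7 = 4.93 V.

V_out ≈ 4.93 V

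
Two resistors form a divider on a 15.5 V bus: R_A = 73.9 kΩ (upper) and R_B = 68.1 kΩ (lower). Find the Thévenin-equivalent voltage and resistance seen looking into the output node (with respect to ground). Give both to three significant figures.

V_th is the open-circuit tap voltage: 15.5 × 68.1/(73.9 + 68.1) = 7.43 V.
With the supply zeroed, R_A and R_B appear in parallel from the tap: R_th = R_A‖R_B = (73.9 × 68.1)/142.0 = 35.4 kΩ.

V_th = 7.43 V, R_th = 35.4 kΩ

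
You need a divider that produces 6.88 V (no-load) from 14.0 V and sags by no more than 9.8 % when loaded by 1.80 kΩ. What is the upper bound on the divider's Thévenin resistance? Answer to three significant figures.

Loading drop = R_th/(R_th + R_L) ≤ 0.0980, so R_th ≤ R_L · ε/(1−ε) = 1.80 kΩ × 0.0980/0.9020 = 196 Ω.
(Any R1, R2 with R2/(R1+R2) = 0.491 and R1‖R2 ≤ 196 Ω will meet the spec.)

R_th ≤ 196 Ω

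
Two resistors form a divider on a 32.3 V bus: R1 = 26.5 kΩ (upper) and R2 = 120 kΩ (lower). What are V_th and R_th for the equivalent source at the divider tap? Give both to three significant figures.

V_th is the open-circuit tap voltage: 32.3 × 120/(26.5 + 120) = 26.5 V.
With the supply zeroed, R1 and R2 appear in parallel from the tap: R_th = R1‖R2 = (26.5 × 120)/146.5 = 21.7 kΩ.

V_th = 26.5 V, R_th = 21.7 kΩ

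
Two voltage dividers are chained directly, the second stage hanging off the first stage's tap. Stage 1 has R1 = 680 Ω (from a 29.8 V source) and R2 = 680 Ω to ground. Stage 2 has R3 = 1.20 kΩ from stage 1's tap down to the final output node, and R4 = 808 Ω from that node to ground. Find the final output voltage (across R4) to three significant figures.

V_out ≈ 5.13 V

Stage 2 presents R3+R4 = 2008 Ω as a load on stage 1's tap.
Stage 1's lower leg becomes R2‖(R3+R4) = 508.0 Ω, so V_mid = 29.8 × 508.0/1188 = 12.74 V.
Stage 2 is itself unloaded: V_out = V_mid × R4/(R3+R4) = 12.74 × 808/2008 = 5.13 V.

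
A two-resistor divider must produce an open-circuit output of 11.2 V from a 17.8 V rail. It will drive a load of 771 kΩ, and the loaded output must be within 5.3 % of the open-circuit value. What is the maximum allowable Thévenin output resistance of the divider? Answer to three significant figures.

R_th ≤ 43.1 kΩ

Loading drop = R_th/(R_th + R_L) ≤ 0.0530, so R_th ≤ R_L · ε/(1−ε) = 771 kΩ × 0.0530/0.9470 = 43.1 kΩ.
(Any R1, R2 with R2/(R1+R2) = 0.629 and R1‖R2 ≤ 43.1 kΩ will meet the spec.)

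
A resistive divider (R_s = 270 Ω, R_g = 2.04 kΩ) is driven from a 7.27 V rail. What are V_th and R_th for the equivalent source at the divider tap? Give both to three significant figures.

V_th = 6.42 V, R_th = 238 Ω

V_th is the open-circuit tap voltage: 7.27 × 2040/(270 + 2040) = 6.42 V.
With the supply zeroed, R_s and R_g appear in parallel from the tap: R_th = R_s‖R_g = (270 × 2040)/2310 = 238 Ω.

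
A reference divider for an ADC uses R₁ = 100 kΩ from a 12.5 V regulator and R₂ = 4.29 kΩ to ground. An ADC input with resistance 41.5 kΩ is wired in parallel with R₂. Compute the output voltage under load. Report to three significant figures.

The load sits in parallel with R₂: R₂‖R_L = (4.29 × 41.5) / (4.29 + 41.5) = 3.888 kΩ.
V_out = 12.5 × 3.888 / (100 + 3.888) = 12.5 × 3.888/103.9 = 0.468 V.

V_out ≈ 0.468 V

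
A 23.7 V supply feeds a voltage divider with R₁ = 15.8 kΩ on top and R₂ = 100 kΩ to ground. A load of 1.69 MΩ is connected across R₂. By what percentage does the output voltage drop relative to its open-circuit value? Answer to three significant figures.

0.801 %

The divider's output (Thévenin) resistance is R₁‖R₂ = 13.64 kΩ.
Fractional drop under load = R_th/(R_th + R_L) = 13.64 / (13.64 + 1690) = 0.008009.
So the output falls by 0.801 %.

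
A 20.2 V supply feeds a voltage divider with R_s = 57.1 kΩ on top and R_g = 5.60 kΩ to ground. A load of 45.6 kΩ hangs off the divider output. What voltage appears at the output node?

V_out ≈ 1.62 V

The load sits in parallel with R_g: R_g‖R_L = (5.60 × 45.6) / (5.60 + 45.6) = 4.987 kΩ.
V_out = 20.2 × 4.987 / (57.1 + 4.987) = 20.2 × 4.987/62.09 = 1.62 V.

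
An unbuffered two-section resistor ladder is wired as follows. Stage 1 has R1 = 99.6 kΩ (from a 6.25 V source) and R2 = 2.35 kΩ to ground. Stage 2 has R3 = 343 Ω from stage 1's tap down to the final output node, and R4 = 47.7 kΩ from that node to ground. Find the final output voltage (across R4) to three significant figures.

Stage 2 presents R3+R4 = 48040 Ω as a load on stage 1's tap.
Stage 1's lower leg becomes R2‖(R3+R4) = 2240 Ω, so V_mid = 6.25 × 2240/101800 = 0.1375 V.
Stage 2 is itself unloaded: V_out = V_mid × R4/(R3+R4) = 0.1375 × 47700/48040 = 0.137 V.

V_out ≈ 0.137 V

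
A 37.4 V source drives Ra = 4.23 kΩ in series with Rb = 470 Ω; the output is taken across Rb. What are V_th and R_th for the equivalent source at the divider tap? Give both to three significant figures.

V_th = 3.74 V, R_th = 423 Ω

V_th is the open-circuit tap voltage: 37.4 × 470/(4230 + 470) = 3.74 V.
With the supply zeroed, Ra and Rb appear in parallel from the tap: R_th = Ra‖Rb = (4230 × 470)/4700 = 423 Ω.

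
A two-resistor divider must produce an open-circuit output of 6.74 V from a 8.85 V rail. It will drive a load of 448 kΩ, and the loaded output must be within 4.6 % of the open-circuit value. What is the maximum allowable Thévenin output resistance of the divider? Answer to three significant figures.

R_th ≤ 21.6 kΩ

Loading drop = R_th/(R_th + R_L) ≤ 0.0460, so R_th ≤ R_L · ε/(1−ε) = 448 kΩ × 0.0460/0.9540 = 21.6 kΩ.
(Any R1, R2 with R2/(R1+R2) = 0.762 and R1‖R2 ≤ 21.6 kΩ will meet the spec.)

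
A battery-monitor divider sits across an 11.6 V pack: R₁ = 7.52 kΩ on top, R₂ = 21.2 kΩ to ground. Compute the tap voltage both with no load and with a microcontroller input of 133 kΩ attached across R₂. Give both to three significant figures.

Unloaded: 8.56 V; loaded: 8.22 V

Open-circuit: V = 11.6 × 21.2/(7.52 + 21.2) = 8.56 V.
With the load, R₂ becomes R₂‖R_L = 18.29 kΩ, so V = 11.6 × 18.29/25.81 = 8.22 V.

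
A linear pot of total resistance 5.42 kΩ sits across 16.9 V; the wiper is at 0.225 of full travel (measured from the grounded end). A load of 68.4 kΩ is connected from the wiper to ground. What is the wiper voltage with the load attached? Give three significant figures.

V ≈ 3.75 V

The wiper splits the pot into (1−α)R = 4.200 kΩ above and αR = 1.220 kΩ below.
Lower section ‖ load = 1.198 kΩ.
V_wiper = 16.9 × 1.198/(4.200 + 1.198) = 3.75 V.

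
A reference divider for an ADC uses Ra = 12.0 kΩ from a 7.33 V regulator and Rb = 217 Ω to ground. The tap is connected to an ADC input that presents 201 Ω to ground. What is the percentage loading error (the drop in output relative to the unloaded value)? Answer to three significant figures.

The divider's output (Thévenin) resistance is Ra‖Rb = 213.1 Ω.
Fractional drop under load = R_th/(R_th + R_L) = 213.1 / (213.1 + 201) = 0.5147.
So the output falls by 51.5 %.

51.5 %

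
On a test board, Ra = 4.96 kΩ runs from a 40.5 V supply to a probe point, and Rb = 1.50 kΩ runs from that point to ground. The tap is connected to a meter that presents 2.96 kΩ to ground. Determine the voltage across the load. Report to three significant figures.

V_out ≈ 6.77 V

The load sits in parallel with Rb: Rb‖R_L = (1.50 × 2.96) / (1.50 + 2.96) = 0.9955 kΩ.
V_out = 40.5 × 0.9955 / (4.96 + 0.9955) = 40.5 × 0.9955/5.956 = 6.77 V.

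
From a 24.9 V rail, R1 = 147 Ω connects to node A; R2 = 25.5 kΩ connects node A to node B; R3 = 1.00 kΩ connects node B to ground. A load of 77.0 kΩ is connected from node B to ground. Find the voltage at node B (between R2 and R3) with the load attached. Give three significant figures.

At node B, R3 is in parallel with the load: R3‖R_L = 987.2 Ω.
Below node A the resistance is R2 + (R3‖R_L) = 26490 Ω, so V_A = 24.9 × 26490/26630 = 24.76 V.
Then V_B = V_A × (R3‖R_L)/(R2 + R3‖R_L) = 24.76 × 987.2/26490 = 0.923 V.

V ≈ 0.923 V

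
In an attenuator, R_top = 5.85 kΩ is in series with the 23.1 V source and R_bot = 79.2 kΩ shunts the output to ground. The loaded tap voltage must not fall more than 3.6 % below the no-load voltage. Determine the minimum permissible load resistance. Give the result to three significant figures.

R_L(min) ≈ 146 kΩ

Output resistance R_th = R_top‖R_bot = (5.85 × 79.2)/85.05 = 5.448 kΩ.
The fractional drop is R_th/(R_th + R_L); requiring this ≤ 0.0360 gives R_L ≥ R_th(1/0.0360 − 1) = 5.448 × 26.78 = 146 kΩ.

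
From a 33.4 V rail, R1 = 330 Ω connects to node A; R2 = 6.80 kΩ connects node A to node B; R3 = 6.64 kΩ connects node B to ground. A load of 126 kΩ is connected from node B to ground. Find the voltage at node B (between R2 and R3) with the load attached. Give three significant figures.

At node B, R3 is in parallel with the load: R3‖R_L = 6308 Ω.
Below node A the resistance is R2 + (R3‖R_L) = 13110 Ω, so V_A = 33.4 × 13110/13440 = 32.58 V.
Then V_B = V_A × (R3‖R_L)/(R2 + R3‖R_L) = 32.58 × 6308/13110 = 15.7 V.

V ≈ 15.7 V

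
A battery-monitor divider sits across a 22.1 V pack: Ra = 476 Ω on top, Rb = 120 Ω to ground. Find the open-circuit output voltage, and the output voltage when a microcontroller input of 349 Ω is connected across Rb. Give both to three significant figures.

Unloaded: 4.45 V; loaded: 3.49 V

Open-circuit: V = 22.1 × 120/(476 + 120) = 4.45 V.
With the load, Rb becomes Rb‖R_L = 89.30 Ω, so V = 22.1 × 89.30/565.3 = 3.49 V.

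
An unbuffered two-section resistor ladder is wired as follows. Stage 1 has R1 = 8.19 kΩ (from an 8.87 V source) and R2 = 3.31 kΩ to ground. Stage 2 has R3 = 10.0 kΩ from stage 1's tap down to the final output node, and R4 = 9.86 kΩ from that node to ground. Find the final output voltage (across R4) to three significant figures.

Stage 2 presents R3+R4 = 19.86 kΩ as a load on stage 1's tap.
Stage 1's lower leg becomes R2‖(R3+R4) = 2.837 kΩ, so V_mid = 8.87 × 2.837/11.03 = 2.282 V.
Stage 2 is itself unloaded: V_out = V_mid × R4/(R3+R4) = 2.282 × 9.86/19.86 = 1.13 V.

V_out ≈ 1.13 V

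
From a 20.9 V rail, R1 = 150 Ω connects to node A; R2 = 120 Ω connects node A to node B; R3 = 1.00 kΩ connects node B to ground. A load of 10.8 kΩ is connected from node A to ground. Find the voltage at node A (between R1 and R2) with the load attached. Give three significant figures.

V ≈ 18.2 V

Below node A the series string R2+R3 = 1120 Ω sits in parallel with the 10800 Ω load: 1015 Ω.
V_A = 20.9 × 1015/(150 + 1015) = 18.2 V.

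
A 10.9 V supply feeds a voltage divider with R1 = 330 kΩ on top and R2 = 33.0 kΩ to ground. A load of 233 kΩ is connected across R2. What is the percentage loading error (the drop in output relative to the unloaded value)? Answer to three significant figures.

Unloaded V = 10.9 × 33.0/363.0 = 0.99091 V.
Loaded: R2‖R_L = 28.91 kΩ, giving V = 10.9 × 28.91/358.9 = 0.87788 V.
Drop = (0.99091 − 0.87788) / 0.99091 = 11.4 %.

11.4 %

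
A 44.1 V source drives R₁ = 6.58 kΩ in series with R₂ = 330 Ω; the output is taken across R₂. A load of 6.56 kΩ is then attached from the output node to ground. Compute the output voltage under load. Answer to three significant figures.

The load sits in parallel with R₂: R₂‖R_L = (330 × 6560) / (330 + 6560) = 314.2 Ω.
V_out = 44.1 × 314.2 / (6580 + 314.2) = 44.1 × 314.2/6894 = 2.01 V.

V_out ≈ 2.01 V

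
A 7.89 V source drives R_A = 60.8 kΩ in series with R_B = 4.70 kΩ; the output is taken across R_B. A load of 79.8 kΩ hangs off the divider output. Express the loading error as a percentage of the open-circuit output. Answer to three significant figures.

5.18 %

The divider's output (Thévenin) resistance is R_A‖R_B = 4.363 kΩ.
Fractional drop under load = R_th/(R_th + R_L) = 4.363 / (4.363 + 79.8) = 0.05184.
So the output falls by 5.18 %.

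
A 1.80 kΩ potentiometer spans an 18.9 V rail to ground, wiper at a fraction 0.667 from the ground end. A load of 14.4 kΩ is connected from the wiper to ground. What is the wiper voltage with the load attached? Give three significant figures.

The wiper splits the pot into (1−α)R = 599.4 Ω above and αR = 1201 Ω below.
Lower section ‖ load = 1108 Ω.
V_wiper = 18.9 × 1108/(599.4 + 1108) = 12.3 V.

V ≈ 12.3 V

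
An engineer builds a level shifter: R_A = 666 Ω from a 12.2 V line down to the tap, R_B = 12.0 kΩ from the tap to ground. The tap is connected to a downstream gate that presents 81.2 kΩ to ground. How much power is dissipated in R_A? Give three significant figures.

P ≈ 0.802 mW

Total resistance from the source is R_A + (R_B‖R_L) = 11120 Ω, so I = 12.2/11120 Ω = 1.097 mA.
P = I²·R_A = (1.097 mA)² × 666 Ω = 0.802 mW.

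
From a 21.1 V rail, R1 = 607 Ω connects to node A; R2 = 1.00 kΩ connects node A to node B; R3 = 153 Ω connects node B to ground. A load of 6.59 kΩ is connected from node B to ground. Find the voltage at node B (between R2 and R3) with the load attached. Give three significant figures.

V ≈ 1.80 V

At node B, R3 is in parallel with the load: R3‖R_L = 149.5 Ω.
Below node A the resistance is R2 + (R3‖R_L) = 1150 Ω, so V_A = 21.1 × 1150/1757 = 13.81 V.
Then V_B = V_A × (R3‖R_L)/(R2 + R3‖R_L) = 13.81 × 149.5/1150 = 1.80 V.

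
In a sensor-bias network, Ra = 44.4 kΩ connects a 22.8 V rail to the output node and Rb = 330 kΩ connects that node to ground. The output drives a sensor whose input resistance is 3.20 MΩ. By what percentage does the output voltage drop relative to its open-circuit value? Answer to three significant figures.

1.21 %

The divider's output (Thévenin) resistance is Ra‖Rb = 39.13 kΩ.
Fractional drop under load = R_th/(R_th + R_L) = 39.13 / (39.13 + 3200) = 0.01208.
So the output falls by 1.21 %.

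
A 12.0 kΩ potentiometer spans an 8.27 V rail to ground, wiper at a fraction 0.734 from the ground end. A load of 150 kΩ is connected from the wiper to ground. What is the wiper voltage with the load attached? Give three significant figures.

V ≈ 5.98 V

The wiper splits the pot into (1−α)R = 3.192 kΩ above and αR = 8.808 kΩ below.
Lower section ‖ load = 8.319 kΩ.
V_wiper = 8.27 × 8.319/(3.192 + 8.319) = 5.98 V.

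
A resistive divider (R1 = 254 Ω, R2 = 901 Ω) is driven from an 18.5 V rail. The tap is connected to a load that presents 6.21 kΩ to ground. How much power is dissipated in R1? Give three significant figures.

P ≈ 80.2 mW

Total resistance from the source is R1 + (R2‖R_L) = 1041 Ω, so I = 18.5/1041 Ω = 17.77 mA.
P = I²·R1 = (17.77 mA)² × 254 Ω = 80.2 mW.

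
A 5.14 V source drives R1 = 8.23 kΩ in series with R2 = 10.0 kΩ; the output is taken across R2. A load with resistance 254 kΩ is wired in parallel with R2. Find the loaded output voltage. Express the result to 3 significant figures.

V_out ≈ 2.77 V

The load sits in parallel with R2: R2‖R_L = (10.0 × 254) / (10.0 + 254) = 9.621 kΩ.
V_out = 5.14 × 9.621 / (8.23 + 9.621) = 5.14 × 9.621/17.85 = 2.77 V.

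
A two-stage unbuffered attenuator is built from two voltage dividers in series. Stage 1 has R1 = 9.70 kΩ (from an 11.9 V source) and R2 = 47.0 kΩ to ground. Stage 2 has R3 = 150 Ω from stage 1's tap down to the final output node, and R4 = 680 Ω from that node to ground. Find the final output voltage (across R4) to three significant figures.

V_out ≈ 0.756 V

Stage 2 presents R3+R4 = 830.0 Ω as a load on stage 1's tap.
Stage 1's lower leg becomes R2‖(R3+R4) = 815.6 Ω, so V_mid = 11.9 × 815.6/10520 = 0.9230 V.
Stage 2 is itself unloaded: V_out = V_mid × R4/(R3+R4) = 0.9230 × 680/830.0 = 0.756 V.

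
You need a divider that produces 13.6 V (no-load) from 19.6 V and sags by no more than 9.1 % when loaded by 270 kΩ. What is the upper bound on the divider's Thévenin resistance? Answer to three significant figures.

Loading drop = R_th/(R_th + R_L) ≤ 0.0910, so R_th ≤ R_L · ε/(1−ε) = 270 kΩ × 0.0910/0.9090 = 27.0 kΩ.

R_th ≤ 27.0 kΩ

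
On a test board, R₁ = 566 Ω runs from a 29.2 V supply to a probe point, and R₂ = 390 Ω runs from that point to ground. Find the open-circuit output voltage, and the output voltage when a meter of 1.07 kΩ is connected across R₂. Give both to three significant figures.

Unloaded: 11.9 V; loaded: 9.80 V

Open-circuit: V = 29.2 × 390/(566 + 390) = 11.9 V.
With the load, R₂ becomes R₂‖R_L = 285.8 Ω, so V = 29.2 × 285.8/851.8 = 9.80 V.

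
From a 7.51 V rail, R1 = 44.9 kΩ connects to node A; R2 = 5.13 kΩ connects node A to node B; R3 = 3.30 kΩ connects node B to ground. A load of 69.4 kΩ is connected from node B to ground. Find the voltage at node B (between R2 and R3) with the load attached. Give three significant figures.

V ≈ 0.445 V

At node B, R3 is in parallel with the load: R3‖R_L = 3.150 kΩ.
Below node A the resistance is R2 + (R3‖R_L) = 8.280 kΩ, so V_A = 7.51 × 8.280/53.18 = 1.169 V.
Then V_B = V_A × (R3‖R_L)/(R2 + R3‖R_L) = 1.169 × 3.150/8.280 = 0.445 V.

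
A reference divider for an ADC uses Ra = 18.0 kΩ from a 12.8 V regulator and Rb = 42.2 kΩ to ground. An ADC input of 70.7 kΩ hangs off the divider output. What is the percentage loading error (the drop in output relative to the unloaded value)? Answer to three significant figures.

15.1 %

Unloaded V = 12.8 × 42.2/60.20 = 8.973 V.
Loaded: Rb‖R_L = 26.43 kΩ, giving V = 12.8 × 26.43/44.43 = 7.614 V.
Drop = (8.973 − 7.614) / 8.973 = 15.1 %.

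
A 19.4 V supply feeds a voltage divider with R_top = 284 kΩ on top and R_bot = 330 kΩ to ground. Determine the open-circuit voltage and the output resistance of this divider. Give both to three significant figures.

V_th = 10.4 V, R_th = 153 kΩ

V_th is the open-circuit tap voltage: 19.4 × 330/(284 + 330) = 10.4 V.
With the supply zeroed, R_top and R_bot appear in parallel from the tap: R_th = R_top‖R_bot = (284 × 330)/614.0 = 153 kΩ.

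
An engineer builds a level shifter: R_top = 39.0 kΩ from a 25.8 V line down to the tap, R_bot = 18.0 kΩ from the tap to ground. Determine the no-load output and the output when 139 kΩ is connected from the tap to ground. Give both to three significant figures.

Unloaded: 8.15 V; loaded: 7.48 V

Open-circuit: V = 25.8 × 18.0/(39.0 + 18.0) = 8.15 V.
With the load, R_bot becomes R_bot‖R_L = 15.94 kΩ, so V = 25.8 × 15.94/54.94 = 7.48 V.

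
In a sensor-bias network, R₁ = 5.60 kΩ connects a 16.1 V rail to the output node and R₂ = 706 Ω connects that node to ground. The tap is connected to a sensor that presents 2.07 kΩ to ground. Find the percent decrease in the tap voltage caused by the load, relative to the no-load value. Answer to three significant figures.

Unloaded V = 16.1 × 706/6306 = 1.803 V.
Loaded: R₂‖R_L = 526.4 Ω, giving V = 16.1 × 526.4/6126 = 1.383 V.
Drop = (1.803 − 1.383) / 1.803 = 23.2 %.

23.2 %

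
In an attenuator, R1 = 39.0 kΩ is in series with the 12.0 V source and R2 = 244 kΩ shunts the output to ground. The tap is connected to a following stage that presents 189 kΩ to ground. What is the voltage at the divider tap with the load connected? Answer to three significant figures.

The load sits in parallel with R2: R2‖R_L = (244 × 189) / (244 + 189) = 106.5 kΩ.
V_out = 12.0 × 106.5 / (39.0 + 106.5) = 12.0 × 106.5/145.5 = 8.78 V.

V_out ≈ 8.78 V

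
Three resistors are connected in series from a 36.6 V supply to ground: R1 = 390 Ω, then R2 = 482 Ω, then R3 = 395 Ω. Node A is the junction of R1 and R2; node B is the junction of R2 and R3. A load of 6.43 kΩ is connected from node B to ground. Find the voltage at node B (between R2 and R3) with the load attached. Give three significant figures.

V ≈ 10.9 V

At node B, R3 is in parallel with the load: R3‖R_L = 372.1 Ω.
Below node A the resistance is R2 + (R3‖R_L) = 854.1 Ω, so V_A = 36.6 × 854.1/1244 = 25.13 V.
Then V_B = V_A × (R3‖R_L)/(R2 + R3‖R_L) = 25.13 × 372.1/854.1 = 10.9 V.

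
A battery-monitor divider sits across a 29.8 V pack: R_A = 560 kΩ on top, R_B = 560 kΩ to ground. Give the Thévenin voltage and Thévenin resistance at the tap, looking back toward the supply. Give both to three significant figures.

V_th = 14.9 V, R_th = 280 kΩ

V_th is the open-circuit tap voltage: 29.8 × 560/(560 + 560) = 14.9 V.
With the supply zeroed, R_A and R_B appear in parallel from the tap: R_th = R_A‖R_B = (560 × 560)/1120 = 280 kΩ.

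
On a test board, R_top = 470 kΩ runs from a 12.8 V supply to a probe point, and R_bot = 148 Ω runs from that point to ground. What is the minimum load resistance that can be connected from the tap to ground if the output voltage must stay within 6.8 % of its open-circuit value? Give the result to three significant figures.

R_L(min) ≈ 2.03 kΩ

Output resistance R_th = R_top‖R_bot = (470000 × 148)/470100 = 148.0 Ω.
The fractional drop is R_th/(R_th + R_L); requiring this ≤ 0.0680 gives R_L ≥ R_th(1/0.0680 − 1) = 148.0 × 13.71 = 2.03 kΩ.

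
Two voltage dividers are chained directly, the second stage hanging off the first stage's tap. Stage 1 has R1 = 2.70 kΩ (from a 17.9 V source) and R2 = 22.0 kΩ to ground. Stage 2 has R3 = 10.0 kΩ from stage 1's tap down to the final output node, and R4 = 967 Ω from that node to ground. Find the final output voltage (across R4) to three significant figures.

Stage 2 presents R3+R4 = 10970 Ω as a load on stage 1's tap.
Stage 1's lower leg becomes R2‖(R3+R4) = 7319 Ω, so V_mid = 17.9 × 7319/10020 = 13.08 V.
Stage 2 is itself unloaded: V_out = V_mid × R4/(R3+R4) = 13.08 × 967/10970 = 1.15 V.

V_out ≈ 1.15 V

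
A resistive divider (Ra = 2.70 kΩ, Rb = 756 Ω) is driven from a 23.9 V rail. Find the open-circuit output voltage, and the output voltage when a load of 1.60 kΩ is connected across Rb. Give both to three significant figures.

Unloaded: 5.23 V; loaded: 3.82 V

Open-circuit: V = 23.9 × 756/(2700 + 756) = 5.23 V.
With the load, Rb becomes Rb‖R_L = 513.4 Ω, so V = 23.9 × 513.4/3213 = 3.82 V.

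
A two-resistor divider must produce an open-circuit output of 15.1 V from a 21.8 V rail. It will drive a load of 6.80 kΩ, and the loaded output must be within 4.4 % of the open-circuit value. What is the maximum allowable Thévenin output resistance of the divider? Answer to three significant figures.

R_th ≤ 313 Ω

Loading drop = R_th/(R_th + R_L) ≤ 0.0440, so R_th ≤ R_L · ε/(1−ε) = 6.80 kΩ × 0.0440/0.9560 = 313 Ω.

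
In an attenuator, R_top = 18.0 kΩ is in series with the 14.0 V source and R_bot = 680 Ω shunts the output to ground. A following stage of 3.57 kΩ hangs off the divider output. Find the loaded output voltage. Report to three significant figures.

V_out ≈ 0.431 V

The load sits in parallel with R_bot: R_bot‖R_L = (680 × 3570) / (680 + 3570) = 571.2 Ω.
V_out = 14.0 × 571.2 / (18000 + 571.2) = 14.0 × 571.2/18570 = 0.431 V.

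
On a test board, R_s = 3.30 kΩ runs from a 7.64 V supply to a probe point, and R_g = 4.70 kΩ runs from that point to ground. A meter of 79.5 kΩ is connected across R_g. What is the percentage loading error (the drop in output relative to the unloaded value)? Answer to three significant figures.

2.38 %

The divider's output (Thévenin) resistance is R_s‖R_g = 1.939 kΩ.
Fractional drop under load = R_th/(R_th + R_L) = 1.939 / (1.939 + 79.5) = 0.02381.
So the output falls by 2.38 %.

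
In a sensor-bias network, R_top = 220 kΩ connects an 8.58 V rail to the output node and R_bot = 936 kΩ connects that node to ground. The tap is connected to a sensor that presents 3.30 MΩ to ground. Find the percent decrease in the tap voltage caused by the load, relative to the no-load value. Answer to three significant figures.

5.12 %

The divider's output (Thévenin) resistance is R_top‖R_bot = 178.1 kΩ.
Fractional drop under load = R_th/(R_th + R_L) = 178.1 / (178.1 + 3300) = 0.05121.
So the output falls by 5.12 %.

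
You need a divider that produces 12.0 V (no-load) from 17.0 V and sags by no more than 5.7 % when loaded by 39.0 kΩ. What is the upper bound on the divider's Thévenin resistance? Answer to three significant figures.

R_th ≤ 2.36 kΩ

Loading drop = R_th/(R_th + R_L) ≤ 0.0570, so R_th ≤ R_L · ε/(1−ε) = 39.0 kΩ × 0.0570/0.9430 = 2.36 kΩ.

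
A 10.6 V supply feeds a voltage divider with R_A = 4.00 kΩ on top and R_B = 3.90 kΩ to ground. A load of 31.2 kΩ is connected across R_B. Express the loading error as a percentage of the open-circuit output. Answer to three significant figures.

The divider's output (Thévenin) resistance is R_A‖R_B = 1.975 kΩ.
Fractional drop under load = R_th/(R_th + R_L) = 1.975 / (1.975 + 31.2) = 0.05952.
So the output falls by 5.95 %.

5.95 %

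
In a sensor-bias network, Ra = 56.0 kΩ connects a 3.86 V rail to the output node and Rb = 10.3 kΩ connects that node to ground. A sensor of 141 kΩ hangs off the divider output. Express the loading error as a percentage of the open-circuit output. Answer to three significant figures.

The divider's output (Thévenin) resistance is Ra‖Rb = 8.700 kΩ.
Fractional drop under load = R_th/(R_th + R_L) = 8.700 / (8.700 + 141) = 0.05812.
So the output falls by 5.81 %.

5.81 %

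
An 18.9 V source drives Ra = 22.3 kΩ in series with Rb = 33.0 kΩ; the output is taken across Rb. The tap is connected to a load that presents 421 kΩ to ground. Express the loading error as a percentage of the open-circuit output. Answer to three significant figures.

The divider's output (Thévenin) resistance is Ra‖Rb = 13.31 kΩ.
Fractional drop under load = R_th/(R_th + R_L) = 13.31 / (13.31 + 421) = 0.03064.
So the output falls by 3.06 %.

3.06 %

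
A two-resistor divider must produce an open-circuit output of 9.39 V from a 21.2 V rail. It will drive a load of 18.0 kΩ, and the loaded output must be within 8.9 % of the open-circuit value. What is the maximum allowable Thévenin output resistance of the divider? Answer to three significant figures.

R_th ≤ 1.76 kΩ

Loading drop = R_th/(R_th + R_L) ≤ 0.0890, so R_th ≤ R_L · ε/(1−ε) = 18.0 kΩ × 0.0890/0.9110 = 1.76 kΩ.
(Any R1, R2 with R2/(R1+R2) = 0.443 and R1‖R2 ≤ 1.76 kΩ will meet the spec.)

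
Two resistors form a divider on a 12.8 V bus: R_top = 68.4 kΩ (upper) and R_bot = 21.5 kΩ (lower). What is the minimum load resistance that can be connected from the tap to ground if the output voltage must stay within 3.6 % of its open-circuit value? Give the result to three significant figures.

Output resistance R_th = R_top‖R_bot = (68.4 × 21.5)/89.90 = 16.36 kΩ.
The fractional drop is R_th/(R_th + R_L); requiring this ≤ 0.0360 gives R_L ≥ R_th(1/0.0360 − 1) = 16.36 × 26.78 = 438 kΩ.

R_L(min) ≈ 438 kΩ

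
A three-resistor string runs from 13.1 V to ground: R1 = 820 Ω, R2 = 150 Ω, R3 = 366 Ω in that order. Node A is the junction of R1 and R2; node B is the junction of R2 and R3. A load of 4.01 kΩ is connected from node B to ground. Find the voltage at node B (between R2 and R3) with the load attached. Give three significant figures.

At node B, R3 is in parallel with the load: R3‖R_L = 335.4 Ω.
Below node A the resistance is R2 + (R3‖R_L) = 485.4 Ω, so V_A = 13.1 × 485.4/1305 = 4.871 V.
Then V_B = V_A × (R3‖R_L)/(R2 + R3‖R_L) = 4.871 × 335.4/485.4 = 3.37 V.

V ≈ 3.37 V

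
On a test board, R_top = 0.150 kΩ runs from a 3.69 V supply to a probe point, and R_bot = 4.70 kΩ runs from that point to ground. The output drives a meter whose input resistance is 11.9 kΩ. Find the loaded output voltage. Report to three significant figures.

V_out ≈ 3.53 V

The load sits in parallel with R_bot: R_bot‖R_L = (4700 × 11900) / (4700 + 11900) = 3369 Ω.
V_out = 3.69 × 3369 / (150 + 3369) = 3.69 × 3369/3519 = 3.53 V.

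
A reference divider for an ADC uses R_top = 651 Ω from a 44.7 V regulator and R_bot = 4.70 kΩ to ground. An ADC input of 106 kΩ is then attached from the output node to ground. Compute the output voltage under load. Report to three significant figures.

The load sits in parallel with R_bot: R_bot‖R_L = (4700 × 106000) / (4700 + 106000) = 4500 Ω.
V_out = 44.7 × 4500 / (651 + 4500) = 44.7 × 4500/5151 = 39.1 V.
(Unloaded it would have been 39.3 V.)

V_out ≈ 39.1 V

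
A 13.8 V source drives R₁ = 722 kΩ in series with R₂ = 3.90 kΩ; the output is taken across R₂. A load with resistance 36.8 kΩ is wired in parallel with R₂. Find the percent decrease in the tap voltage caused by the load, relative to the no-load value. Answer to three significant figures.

9.54 %

The divider's output (Thévenin) resistance is R₁‖R₂ = 3.879 kΩ.
Fractional drop under load = R_th/(R_th + R_L) = 3.879 / (3.879 + 36.8) = 0.09536.
So the output falls by 9.54 %.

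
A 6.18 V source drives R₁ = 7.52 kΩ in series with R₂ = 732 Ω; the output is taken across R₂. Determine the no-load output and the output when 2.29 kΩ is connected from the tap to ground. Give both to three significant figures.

Open-circuit: V = 6.18 × 732/(7520 + 732) = 0.548 V.
With the load, R₂ becomes R₂‖R_L = 554.7 Ω, so V = 6.18 × 554.7/8075 = 0.425 V.

Unloaded: 0.548 V; loaded: 0.425 V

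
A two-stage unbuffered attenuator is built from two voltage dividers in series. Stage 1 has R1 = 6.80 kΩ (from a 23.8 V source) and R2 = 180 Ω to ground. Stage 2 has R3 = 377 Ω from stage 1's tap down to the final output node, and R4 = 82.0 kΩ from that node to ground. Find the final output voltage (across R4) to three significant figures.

Stage 2 presents R3+R4 = 82380 Ω as a load on stage 1's tap.
Stage 1's lower leg becomes R2‖(R3+R4) = 179.6 Ω, so V_mid = 23.8 × 179.6/6980 = 0.6124 V.
Stage 2 is itself unloaded: V_out = V_mid × R4/(R3+R4) = 0.6124 × 82000/82380 = 0.610 V.

V_out ≈ 0.610 V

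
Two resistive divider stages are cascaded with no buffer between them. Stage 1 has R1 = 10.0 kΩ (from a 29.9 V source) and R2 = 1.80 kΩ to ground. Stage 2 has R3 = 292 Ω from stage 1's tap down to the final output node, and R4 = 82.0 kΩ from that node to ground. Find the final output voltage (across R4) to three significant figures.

Stage 2 presents R3+R4 = 82290 Ω as a load on stage 1's tap.
Stage 1's lower leg becomes R2‖(R3+R4) = 1761 Ω, so V_mid = 29.9 × 1761/11760 = 4.478 V.
Stage 2 is itself unloaded: V_out = V_mid × R4/(R3+R4) = 4.478 × 82000/82290 = 4.46 V.

V_out ≈ 4.46 V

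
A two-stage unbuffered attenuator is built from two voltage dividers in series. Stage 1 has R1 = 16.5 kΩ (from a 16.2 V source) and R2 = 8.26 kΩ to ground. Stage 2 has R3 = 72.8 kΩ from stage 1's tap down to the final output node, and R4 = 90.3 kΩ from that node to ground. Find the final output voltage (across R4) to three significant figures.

V_out ≈ 2.89 V

Stage 2 presents R3+R4 = 163.1 kΩ as a load on stage 1's tap.
Stage 1's lower leg becomes R2‖(R3+R4) = 7.862 kΩ, so V_mid = 16.2 × 7.862/24.36 = 5.228 V.
Stage 2 is itself unloaded: V_out = V_mid × R4/(R3+R4) = 5.228 × 90.3/163.1 = 2.89 V.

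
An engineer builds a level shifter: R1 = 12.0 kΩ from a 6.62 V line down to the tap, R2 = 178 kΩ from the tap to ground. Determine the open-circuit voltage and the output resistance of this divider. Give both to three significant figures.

V_th = 6.20 V, R_th = 11.2 kΩ

V_th is the open-circuit tap voltage: 6.62 × 178/(12.0 + 178) = 6.20 V.
With the supply zeroed, R1 and R2 appear in parallel from the tap: R_th = R1‖R2 = (12.0 × 178)/190.0 = 11.2 kΩ.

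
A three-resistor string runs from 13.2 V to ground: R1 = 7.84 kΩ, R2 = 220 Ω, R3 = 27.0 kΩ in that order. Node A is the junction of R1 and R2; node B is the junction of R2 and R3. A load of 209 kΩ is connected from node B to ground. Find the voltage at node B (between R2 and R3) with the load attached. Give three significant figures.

At node B, R3 is in parallel with the load: R3‖R_L = 23910 Ω.
Below node A the resistance is R2 + (R3‖R_L) = 24130 Ω, so V_A = 13.2 × 24130/31970 = 9.963 V.
Then V_B = V_A × (R3‖R_L)/(R2 + R3‖R_L) = 9.963 × 23910/24130 = 9.87 V.

V ≈ 9.87 V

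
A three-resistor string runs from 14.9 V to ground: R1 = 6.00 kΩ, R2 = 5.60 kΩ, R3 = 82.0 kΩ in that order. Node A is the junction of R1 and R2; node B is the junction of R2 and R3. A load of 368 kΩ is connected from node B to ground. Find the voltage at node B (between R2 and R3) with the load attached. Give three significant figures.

V ≈ 12.7 V

At node B, R3 is in parallel with the load: R3‖R_L = 67.06 kΩ.
Below node A the resistance is R2 + (R3‖R_L) = 72.66 kΩ, so V_A = 14.9 × 72.66/78.66 = 13.76 V.
Then V_B = V_A × (R3‖R_L)/(R2 + R3‖R_L) = 13.76 × 67.06/72.66 = 12.7 V.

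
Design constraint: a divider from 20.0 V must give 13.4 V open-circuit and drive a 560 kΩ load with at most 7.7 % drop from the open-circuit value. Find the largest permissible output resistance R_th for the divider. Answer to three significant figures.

R_th ≤ 46.7 kΩ

Loading drop = R_th/(R_th + R_L) ≤ 0.0770, so R_th ≤ R_L · ε/(1−ε) = 560 kΩ × 0.0770/0.9230 = 46.7 kΩ.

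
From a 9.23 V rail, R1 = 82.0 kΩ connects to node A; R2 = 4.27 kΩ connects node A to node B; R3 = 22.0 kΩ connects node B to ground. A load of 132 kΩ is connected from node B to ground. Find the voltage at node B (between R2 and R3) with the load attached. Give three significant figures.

V ≈ 1.66 V

At node B, R3 is in parallel with the load: R3‖R_L = 18.86 kΩ.
Below node A the resistance is R2 + (R3‖R_L) = 23.13 kΩ, so V_A = 9.23 × 23.13/105.1 = 2.031 V.
Then V_B = V_A × (R3‖R_L)/(R2 + R3‖R_L) = 2.031 × 18.86/23.13 = 1.66 V.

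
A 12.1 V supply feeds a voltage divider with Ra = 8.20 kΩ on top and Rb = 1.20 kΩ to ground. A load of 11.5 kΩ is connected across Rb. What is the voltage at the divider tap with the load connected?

V_out ≈ 1.42 V

The load sits in parallel with Rb: Rb‖R_L = (1.20 × 11.5) / (1.20 + 11.5) = 1.087 kΩ.
V_out = 12.1 × 1.087 / (8.20 + 1.087) = 12.1 × 1.087/9.287 = 1.42 V.
(Unloaded it would have been 1.54 V.)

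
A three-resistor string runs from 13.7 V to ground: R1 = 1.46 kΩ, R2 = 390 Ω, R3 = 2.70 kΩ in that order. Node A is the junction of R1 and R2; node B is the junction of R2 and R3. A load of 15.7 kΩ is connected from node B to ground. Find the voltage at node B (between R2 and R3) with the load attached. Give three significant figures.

V ≈ 7.60 V

At node B, R3 is in parallel with the load: R3‖R_L = 2304 Ω.
Below node A the resistance is R2 + (R3‖R_L) = 2694 Ω, so V_A = 13.7 × 2694/4154 = 8.885 V.
Then V_B = V_A × (R3‖R_L)/(R2 + R3‖R_L) = 8.885 × 2304/2694 = 7.60 V.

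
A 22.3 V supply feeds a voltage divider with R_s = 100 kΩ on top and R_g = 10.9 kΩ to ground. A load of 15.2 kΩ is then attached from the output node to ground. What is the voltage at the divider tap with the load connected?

V_out ≈ 1.33 V

The load sits in parallel with R_g: R_g‖R_L = (10.9 × 15.2) / (10.9 + 15.2) = 6.348 kΩ.
V_out = 22.3 × 6.348 / (100 + 6.348) = 22.3 × 6.348/106.3 = 1.33 V.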